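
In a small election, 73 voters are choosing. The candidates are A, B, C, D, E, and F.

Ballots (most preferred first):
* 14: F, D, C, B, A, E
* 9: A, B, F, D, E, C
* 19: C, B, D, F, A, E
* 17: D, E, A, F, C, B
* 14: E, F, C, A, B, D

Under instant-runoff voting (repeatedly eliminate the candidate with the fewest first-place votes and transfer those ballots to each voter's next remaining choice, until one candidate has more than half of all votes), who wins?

F

Round 1: A 9, B 0, C 19, D 17, E 14, F 14. B eliminated.
Round 2: A 9, C 19, D 17, E 14, F 14. A eliminated.
Round 3: C 19, D 17, E 14, F 23. E eliminated.
Round 4: C 19, D 17, F 37. F has a majority (≥37).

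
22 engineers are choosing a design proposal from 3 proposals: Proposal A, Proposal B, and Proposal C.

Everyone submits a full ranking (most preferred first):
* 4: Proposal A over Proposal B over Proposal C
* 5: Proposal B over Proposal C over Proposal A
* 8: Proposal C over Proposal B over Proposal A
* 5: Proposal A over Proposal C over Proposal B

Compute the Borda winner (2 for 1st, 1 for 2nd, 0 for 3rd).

Proposal A: 4×2 + 5×0 + 8×0 + 5×2 = 18
Proposal B: 4×1 + 5×2 + 8×1 + 5×0 = 22
Proposal C: 4×0 + 5×1 + 8×2 + 5×1 = 26

Proposal C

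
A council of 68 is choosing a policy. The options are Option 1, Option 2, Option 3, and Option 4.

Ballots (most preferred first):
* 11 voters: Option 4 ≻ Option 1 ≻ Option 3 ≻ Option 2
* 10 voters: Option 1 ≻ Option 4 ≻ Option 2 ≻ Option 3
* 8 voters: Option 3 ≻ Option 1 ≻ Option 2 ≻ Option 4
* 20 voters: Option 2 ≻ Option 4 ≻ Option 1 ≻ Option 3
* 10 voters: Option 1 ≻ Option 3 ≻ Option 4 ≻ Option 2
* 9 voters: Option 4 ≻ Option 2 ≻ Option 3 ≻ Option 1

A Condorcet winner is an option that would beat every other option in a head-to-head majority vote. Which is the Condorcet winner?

Option 4

Option 4 vs Option 1: 40–28
Option 4 vs Option 2: 40–28
Option 4 vs Option 3: 50–18
Option 4 beats every other option.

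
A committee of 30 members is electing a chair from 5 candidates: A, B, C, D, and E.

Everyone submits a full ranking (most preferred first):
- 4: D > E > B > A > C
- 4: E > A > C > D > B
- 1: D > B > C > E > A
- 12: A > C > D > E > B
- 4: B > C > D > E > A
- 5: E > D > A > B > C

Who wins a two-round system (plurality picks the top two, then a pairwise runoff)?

Round 1 first-place votes: A 12, B 4, C 0, D 5, E 9. A and E advance.
Runoff: A is ranked above E on 12 ballots, E above A on 18.

E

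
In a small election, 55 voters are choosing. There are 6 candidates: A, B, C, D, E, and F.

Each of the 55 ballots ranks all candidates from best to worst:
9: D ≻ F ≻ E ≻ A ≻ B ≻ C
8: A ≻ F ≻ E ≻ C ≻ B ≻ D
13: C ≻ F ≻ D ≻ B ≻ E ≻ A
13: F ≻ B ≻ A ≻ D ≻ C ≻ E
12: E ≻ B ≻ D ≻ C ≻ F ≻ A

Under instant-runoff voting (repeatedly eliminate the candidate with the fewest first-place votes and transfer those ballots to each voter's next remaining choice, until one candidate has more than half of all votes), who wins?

F

Round 1: A 8, B 0, C 13, D 9, E 12, F 13. B eliminated.
Round 2: A 8, C 13, D 9, E 12, F 13. A eliminated.
Round 3: C 13, D 9, E 12, F 21. D eliminated.
Round 4: C 13, E 12, F 30. F has a majority (≥28).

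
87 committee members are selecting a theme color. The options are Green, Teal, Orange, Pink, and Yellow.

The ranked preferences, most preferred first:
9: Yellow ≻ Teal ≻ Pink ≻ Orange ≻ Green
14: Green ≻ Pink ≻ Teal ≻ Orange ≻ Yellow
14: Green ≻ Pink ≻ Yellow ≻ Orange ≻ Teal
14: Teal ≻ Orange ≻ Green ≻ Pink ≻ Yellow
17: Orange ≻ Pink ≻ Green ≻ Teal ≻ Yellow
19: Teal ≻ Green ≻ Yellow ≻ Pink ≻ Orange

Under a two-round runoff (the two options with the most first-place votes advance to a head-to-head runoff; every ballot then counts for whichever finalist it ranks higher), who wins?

Green

Round 1 first-place votes: Green 28, Teal 33, Orange 17, Pink 0, Yellow 9. Teal and Green advance.
Runoff: Teal is ranked above Green on 42 ballots, Green above Teal on 45.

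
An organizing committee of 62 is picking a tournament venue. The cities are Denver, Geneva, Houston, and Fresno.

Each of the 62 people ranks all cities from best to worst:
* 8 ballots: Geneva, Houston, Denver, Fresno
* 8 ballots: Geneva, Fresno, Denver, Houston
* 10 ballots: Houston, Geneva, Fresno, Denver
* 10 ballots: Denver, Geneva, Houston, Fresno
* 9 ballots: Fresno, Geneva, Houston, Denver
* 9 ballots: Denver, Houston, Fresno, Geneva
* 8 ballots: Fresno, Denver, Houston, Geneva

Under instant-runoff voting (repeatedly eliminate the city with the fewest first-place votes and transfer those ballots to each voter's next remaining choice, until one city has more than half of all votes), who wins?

Geneva

Round 1: Denver 19, Geneva 16, Houston 10, Fresno 17. Houston eliminated.
Round 2: Denver 19, Geneva 26, Fresno 17. Fresno eliminated.
Round 3: Denver 27, Geneva 35. Geneva has a majority (≥32).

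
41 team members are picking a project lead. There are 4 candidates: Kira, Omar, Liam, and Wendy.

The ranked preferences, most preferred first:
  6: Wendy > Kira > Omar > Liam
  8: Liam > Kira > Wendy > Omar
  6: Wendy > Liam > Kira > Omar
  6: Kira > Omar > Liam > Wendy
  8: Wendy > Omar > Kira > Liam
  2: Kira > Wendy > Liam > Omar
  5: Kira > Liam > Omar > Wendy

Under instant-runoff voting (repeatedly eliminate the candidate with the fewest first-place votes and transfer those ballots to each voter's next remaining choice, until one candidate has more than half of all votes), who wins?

Kira

Round 1: Kira 13, Omar 0, Liam 8, Wendy 20. Omar eliminated.
Round 2: Kira 13, Liam 8, Wendy 20. Liam eliminated.
Round 3: Kira 21, Wendy 20. Kira has a majority (≥21).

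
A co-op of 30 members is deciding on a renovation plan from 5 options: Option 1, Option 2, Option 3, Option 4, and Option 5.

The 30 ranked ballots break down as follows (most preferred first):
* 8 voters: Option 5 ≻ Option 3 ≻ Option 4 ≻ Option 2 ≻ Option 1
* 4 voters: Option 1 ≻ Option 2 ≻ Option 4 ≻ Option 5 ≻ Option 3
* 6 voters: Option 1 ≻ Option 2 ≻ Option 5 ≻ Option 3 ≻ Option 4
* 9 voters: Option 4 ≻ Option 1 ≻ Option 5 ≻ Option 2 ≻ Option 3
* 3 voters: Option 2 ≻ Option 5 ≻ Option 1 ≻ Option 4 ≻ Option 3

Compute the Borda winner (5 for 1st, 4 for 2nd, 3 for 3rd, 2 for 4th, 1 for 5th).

Option 5

Option 1: 8×1 + 4×5 + 6×5 + 9×4 + 3×3 = 103
Option 2: 8×2 + 4×4 + 6×4 + 9×2 + 3×5 = 89
Option 3: 8×4 + 4×1 + 6×2 + 9×1 + 3×1 = 60
Option 4: 8×3 + 4×3 + 6×1 + 9×5 + 3×2 = 93
Option 5: 8×5 + 4×2 + 6×3 + 9×3 + 3×4 = 105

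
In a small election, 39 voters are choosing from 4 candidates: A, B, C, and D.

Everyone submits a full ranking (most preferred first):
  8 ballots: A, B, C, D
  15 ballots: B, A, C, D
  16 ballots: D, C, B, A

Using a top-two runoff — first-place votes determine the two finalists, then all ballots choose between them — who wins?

Round 1 first-place votes: A 8, B 15, C 0, D 16. D and B advance.
Runoff: D is ranked above B on 16 ballots, B above D on 23.

B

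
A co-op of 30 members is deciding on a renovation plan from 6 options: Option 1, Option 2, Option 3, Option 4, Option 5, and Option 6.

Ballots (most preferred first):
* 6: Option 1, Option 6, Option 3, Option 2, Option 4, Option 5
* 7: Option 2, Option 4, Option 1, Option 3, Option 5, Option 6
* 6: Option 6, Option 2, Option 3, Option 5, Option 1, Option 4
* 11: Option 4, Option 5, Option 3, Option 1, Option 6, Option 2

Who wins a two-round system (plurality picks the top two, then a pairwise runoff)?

Option 2

Round 1 first-place votes: Option 1 6, Option 2 7, Option 3 0, Option 4 11, Option 5 0, Option 6 6. Option 4 and Option 2 advance.
Runoff: Option 4 is ranked above Option 2 on 11 ballots, Option 2 above Option 4 on 19.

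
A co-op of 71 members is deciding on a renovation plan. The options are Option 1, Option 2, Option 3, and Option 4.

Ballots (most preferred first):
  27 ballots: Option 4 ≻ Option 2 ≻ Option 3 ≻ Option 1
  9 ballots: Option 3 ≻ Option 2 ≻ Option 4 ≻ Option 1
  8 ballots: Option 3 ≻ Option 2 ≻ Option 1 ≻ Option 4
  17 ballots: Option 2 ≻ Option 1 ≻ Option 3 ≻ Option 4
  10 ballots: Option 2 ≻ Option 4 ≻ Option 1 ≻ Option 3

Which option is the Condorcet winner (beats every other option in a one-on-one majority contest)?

Option 2

Option 2 vs Option 1: 71–0
Option 2 vs Option 3: 54–17
Option 2 vs Option 4: 44–27
Option 2 beats every other option.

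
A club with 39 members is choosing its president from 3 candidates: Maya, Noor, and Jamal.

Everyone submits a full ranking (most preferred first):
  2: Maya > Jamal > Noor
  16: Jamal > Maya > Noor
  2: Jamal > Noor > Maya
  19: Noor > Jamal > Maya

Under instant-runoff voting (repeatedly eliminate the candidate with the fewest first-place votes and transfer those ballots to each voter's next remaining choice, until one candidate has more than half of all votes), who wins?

Round 1: Maya 2, Noor 19, Jamal 18. Maya eliminated.
Round 2: Noor 19, Jamal 20. Jamal has a majority (≥20).

Jamal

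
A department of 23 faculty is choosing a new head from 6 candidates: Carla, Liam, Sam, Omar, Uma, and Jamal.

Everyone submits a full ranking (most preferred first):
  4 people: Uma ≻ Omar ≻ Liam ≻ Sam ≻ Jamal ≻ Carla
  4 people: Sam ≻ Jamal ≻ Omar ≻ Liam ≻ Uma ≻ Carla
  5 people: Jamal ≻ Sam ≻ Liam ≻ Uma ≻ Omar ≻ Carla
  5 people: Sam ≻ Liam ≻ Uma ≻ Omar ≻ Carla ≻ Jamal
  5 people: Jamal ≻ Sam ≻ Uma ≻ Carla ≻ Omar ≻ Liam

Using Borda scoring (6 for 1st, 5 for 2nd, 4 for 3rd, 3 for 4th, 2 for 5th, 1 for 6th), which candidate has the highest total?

Sam

Carla: 4×1 + 4×1 + 5×1 + 5×2 + 5×3 = 38
Liam: 4×4 + 4×3 + 5×4 + 5×5 + 5×1 = 78
Sam: 4×3 + 4×6 + 5×5 + 5×6 + 5×5 = 116
Omar: 4×5 + 4×4 + 5×2 + 5×3 + 5×2 = 71
Uma: 4×6 + 4×2 + 5×3 + 5×4 + 5×4 = 87
Jamal: 4×2 + 4×5 + 5×6 + 5×1 + 5×6 = 93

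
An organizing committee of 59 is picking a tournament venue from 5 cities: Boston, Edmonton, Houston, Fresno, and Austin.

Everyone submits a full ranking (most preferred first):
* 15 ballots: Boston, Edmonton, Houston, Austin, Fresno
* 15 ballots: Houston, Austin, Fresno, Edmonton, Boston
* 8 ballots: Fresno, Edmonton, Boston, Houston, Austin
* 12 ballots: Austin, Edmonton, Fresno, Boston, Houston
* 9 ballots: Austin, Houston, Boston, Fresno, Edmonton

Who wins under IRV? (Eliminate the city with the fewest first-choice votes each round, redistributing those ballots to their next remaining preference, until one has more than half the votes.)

Round 1: Boston 15, Edmonton 0, Houston 15, Fresno 8, Austin 21. Edmonton eliminated.
Round 2: Boston 15, Houston 15, Fresno 8, Austin 21. Fresno eliminated.
Round 3: Boston 23, Houston 15, Austin 21. Houston eliminated.
Round 4: Boston 23, Austin 36. Austin has a majority (≥30).

Austin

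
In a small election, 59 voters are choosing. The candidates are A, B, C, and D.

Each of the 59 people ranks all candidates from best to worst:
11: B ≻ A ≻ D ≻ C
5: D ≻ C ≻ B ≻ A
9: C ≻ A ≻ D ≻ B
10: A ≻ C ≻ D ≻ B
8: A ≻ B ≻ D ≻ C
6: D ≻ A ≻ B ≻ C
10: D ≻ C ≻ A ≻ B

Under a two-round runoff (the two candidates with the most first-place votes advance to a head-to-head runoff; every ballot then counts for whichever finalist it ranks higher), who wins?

Round 1 first-place votes: A 18, B 11, C 9, D 21. D and A advance.
Runoff: D is ranked above A on 21 ballots, A above D on 38.

A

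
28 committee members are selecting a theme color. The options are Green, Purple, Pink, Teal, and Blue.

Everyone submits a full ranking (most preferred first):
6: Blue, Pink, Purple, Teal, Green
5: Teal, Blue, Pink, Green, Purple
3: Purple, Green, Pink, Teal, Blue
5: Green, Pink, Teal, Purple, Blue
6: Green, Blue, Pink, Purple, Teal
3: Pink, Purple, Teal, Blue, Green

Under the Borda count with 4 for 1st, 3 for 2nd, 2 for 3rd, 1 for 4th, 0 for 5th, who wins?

Green: 6×0 + 5×1 + 3×3 + 5×4 + 6×4 + 3×0 = 58
Purple: 6×2 + 5×0 + 3×4 + 5×1 + 6×1 + 3×3 = 44
Pink: 6×3 + 5×2 + 3×2 + 5×3 + 6×2 + 3×4 = 73
Teal: 6×1 + 5×4 + 3×1 + 5×2 + 6×0 + 3×2 = 45
Blue: 6×4 + 5×3 + 3×0 + 5×0 + 6×3 + 3×1 = 60

Pink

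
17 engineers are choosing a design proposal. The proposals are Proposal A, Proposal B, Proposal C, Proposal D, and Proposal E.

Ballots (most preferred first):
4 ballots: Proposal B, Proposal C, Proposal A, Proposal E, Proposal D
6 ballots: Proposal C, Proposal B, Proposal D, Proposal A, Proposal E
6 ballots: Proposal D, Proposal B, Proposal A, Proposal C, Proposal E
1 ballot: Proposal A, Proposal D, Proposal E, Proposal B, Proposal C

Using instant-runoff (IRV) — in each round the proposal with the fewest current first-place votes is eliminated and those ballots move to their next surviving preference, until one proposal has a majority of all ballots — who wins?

Proposal C

Round 1: Proposal A 1, Proposal B 4, Proposal C 6, Proposal D 6, Proposal E 0. Proposal E eliminated.
Round 2: Proposal A 1, Proposal B 4, Proposal C 6, Proposal D 6. Proposal A eliminated.
Round 3: Proposal B 4, Proposal C 6, Proposal D 7. Proposal B eliminated.
Round 4: Proposal C 10, Proposal D 7. Proposal C has a majority (≥9).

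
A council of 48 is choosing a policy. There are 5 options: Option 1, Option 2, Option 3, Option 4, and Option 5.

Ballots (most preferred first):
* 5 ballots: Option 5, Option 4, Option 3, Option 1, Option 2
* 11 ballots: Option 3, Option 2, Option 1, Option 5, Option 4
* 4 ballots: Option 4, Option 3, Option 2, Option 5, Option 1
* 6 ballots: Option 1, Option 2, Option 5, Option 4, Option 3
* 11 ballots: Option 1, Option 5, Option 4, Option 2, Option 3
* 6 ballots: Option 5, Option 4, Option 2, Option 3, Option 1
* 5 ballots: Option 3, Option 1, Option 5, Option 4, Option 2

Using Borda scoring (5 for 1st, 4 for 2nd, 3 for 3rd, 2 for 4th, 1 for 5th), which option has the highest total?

Option 1: 5×2 + 11×3 + 4×1 + 6×5 + 11×5 + 6×1 + 5×4 = 158
Option 2: 5×1 + 11×4 + 4×3 + 6×4 + 11×2 + 6×3 + 5×1 = 130
Option 3: 5×3 + 11×5 + 4×4 + 6×1 + 11×1 + 6×2 + 5×5 = 140
Option 4: 5×4 + 11×1 + 4×5 + 6×2 + 11×3 + 6×4 + 5×2 = 130
Option 5: 5×5 + 11×2 + 4×2 + 6×3 + 11×4 + 6×5 + 5×3 = 162

Option 5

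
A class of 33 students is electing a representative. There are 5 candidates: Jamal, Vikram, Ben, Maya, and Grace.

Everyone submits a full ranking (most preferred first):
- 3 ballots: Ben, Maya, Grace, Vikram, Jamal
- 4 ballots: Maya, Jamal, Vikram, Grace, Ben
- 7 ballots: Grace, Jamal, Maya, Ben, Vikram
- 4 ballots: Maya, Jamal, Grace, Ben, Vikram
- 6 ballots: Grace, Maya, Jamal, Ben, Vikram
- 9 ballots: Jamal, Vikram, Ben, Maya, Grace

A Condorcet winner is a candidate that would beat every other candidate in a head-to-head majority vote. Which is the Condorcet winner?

Maya

Maya vs Jamal: 17–16
Maya vs Vikram: 24–9
Maya vs Ben: 21–12
Maya vs Grace: 20–13
Maya beats every other candidate.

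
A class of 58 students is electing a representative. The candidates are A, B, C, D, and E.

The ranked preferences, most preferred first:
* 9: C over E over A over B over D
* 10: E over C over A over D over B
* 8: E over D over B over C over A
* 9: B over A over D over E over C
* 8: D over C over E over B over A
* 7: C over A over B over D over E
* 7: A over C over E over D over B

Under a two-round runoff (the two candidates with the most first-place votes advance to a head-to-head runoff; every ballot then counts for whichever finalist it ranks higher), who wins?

Round 1 first-place votes: A 7, B 9, C 16, D 8, E 18. E and C advance.
Runoff: E is ranked above C on 27 ballots, C above E on 31.

C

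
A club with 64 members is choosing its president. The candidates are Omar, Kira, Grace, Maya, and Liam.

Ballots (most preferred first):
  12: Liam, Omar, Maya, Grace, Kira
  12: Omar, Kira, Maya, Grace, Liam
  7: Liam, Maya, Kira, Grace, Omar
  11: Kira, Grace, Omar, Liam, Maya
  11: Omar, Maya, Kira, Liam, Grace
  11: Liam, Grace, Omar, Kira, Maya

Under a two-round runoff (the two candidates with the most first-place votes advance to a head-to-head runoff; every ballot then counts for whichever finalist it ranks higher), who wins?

Omar

Round 1 first-place votes: Omar 23, Kira 11, Grace 0, Maya 0, Liam 30. Liam and Omar advance.
Runoff: Liam is ranked above Omar on 30 ballots, Omar above Liam on 34.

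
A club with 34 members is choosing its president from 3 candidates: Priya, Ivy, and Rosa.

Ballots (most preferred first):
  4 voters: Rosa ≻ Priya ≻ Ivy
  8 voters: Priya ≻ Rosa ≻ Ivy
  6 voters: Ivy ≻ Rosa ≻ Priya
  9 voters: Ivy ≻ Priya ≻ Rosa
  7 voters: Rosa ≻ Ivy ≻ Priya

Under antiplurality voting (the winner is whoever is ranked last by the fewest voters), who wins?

Last-place votes: Priya 13, Ivy 12, Rosa 9.

Rosa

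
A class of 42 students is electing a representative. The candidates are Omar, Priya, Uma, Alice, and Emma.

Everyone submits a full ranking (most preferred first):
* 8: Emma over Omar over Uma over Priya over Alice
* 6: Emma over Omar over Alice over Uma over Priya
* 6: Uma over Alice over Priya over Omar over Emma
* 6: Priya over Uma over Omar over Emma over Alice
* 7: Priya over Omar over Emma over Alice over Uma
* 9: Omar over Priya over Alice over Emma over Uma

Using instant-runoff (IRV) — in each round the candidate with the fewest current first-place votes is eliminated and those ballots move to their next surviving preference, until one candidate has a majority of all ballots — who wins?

Round 1: Omar 9, Priya 13, Uma 6, Alice 0, Emma 14. Alice eliminated.
Round 2: Omar 9, Priya 13, Uma 6, Emma 14. Uma eliminated.
Round 3: Omar 9, Priya 19, Emma 14. Omar eliminated.
Round 4: Priya 28, Emma 14. Priya has a majority (≥22).

Priya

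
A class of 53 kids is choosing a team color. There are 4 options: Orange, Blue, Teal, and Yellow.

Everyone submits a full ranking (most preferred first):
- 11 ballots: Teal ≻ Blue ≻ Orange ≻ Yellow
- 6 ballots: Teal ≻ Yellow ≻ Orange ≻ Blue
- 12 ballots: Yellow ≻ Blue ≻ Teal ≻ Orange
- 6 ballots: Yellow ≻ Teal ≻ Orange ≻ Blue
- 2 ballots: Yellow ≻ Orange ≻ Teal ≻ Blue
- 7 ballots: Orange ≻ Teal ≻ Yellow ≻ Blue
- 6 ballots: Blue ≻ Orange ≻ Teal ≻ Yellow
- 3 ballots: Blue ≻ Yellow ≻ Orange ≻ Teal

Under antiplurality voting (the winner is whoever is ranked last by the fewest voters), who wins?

Last-place votes: Orange 12, Blue 21, Teal 3, Yellow 17.

Teal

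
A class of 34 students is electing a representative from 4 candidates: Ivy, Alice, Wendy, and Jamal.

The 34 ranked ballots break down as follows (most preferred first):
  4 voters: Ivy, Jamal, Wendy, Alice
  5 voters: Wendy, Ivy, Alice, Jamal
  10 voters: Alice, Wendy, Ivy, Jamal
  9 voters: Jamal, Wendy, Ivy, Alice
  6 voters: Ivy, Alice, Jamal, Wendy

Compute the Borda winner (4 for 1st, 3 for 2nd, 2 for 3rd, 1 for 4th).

Ivy

Ivy: 4×4 + 5×3 + 10×2 + 9×2 + 6×4 = 93
Alice: 4×1 + 5×2 + 10×4 + 9×1 + 6×3 = 81
Wendy: 4×2 + 5×4 + 10×3 + 9×3 + 6×1 = 91
Jamal: 4×3 + 5×1 + 10×1 + 9×4 + 6×2 = 75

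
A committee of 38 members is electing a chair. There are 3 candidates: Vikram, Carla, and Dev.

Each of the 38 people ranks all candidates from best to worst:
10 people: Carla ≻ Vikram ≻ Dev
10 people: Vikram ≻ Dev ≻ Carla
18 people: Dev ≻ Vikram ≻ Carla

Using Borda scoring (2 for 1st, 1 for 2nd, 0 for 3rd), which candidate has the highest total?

Vikram: 10×1 + 10×2 + 18×1 = 48
Carla: 10×2 + 10×0 + 18×0 = 20
Dev: 10×0 + 10×1 + 18×2 = 46

Vikram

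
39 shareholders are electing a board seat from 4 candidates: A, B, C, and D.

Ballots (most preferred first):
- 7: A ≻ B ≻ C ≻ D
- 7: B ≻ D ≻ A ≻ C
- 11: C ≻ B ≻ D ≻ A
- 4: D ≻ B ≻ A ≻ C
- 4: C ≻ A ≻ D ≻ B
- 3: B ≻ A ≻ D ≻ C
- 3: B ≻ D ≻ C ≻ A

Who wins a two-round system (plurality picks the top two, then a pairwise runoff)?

Round 1 first-place votes: A 7, B 13, C 15, D 4. C and B advance.
Runoff: C is ranked above B on 15 ballots, B above C on 24.

B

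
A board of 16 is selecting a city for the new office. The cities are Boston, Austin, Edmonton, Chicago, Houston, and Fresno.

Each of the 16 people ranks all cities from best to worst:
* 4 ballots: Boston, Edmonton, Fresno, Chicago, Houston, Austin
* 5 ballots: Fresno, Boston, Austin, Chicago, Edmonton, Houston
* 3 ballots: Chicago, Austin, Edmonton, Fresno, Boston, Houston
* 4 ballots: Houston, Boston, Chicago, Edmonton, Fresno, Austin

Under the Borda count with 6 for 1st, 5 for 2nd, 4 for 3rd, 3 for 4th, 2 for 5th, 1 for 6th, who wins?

Boston

Boston: 4×6 + 5×5 + 3×2 + 4×5 = 75
Austin: 4×1 + 5×4 + 3×5 + 4×1 = 43
Edmonton: 4×5 + 5×2 + 3×4 + 4×3 = 54
Chicago: 4×3 + 5×3 + 3×6 + 4×4 = 61
Houston: 4×2 + 5×1 + 3×1 + 4×6 = 40
Fresno: 4×4 + 5×6 + 3×3 + 4×2 = 63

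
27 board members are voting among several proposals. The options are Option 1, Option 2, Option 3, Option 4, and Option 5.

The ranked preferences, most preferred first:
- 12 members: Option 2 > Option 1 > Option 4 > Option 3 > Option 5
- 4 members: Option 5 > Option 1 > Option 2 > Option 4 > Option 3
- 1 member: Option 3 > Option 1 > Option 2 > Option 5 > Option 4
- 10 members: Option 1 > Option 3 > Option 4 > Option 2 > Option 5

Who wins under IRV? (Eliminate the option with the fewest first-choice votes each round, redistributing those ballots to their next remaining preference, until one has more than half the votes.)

Option 1

Round 1: Option 1 10, Option 2 12, Option 3 1, Option 4 0, Option 5 4. Option 4 eliminated.
Round 2: Option 1 10, Option 2 12, Option 3 1, Option 5 4. Option 3 eliminated.
Round 3: Option 1 11, Option 2 12, Option 5 4. Option 5 eliminated.
Round 4: Option 1 15, Option 2 12. Option 1 has a majority (≥14).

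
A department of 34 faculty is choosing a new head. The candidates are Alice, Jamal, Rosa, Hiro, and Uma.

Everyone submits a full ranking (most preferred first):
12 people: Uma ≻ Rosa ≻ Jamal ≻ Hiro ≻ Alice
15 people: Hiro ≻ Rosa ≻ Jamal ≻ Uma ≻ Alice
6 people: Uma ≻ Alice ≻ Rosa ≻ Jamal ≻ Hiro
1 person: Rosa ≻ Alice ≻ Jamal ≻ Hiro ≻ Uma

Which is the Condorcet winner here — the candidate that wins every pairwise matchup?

Uma

Uma vs Alice: 33–1
Uma vs Jamal: 18–16
Uma vs Rosa: 18–16
Uma vs Hiro: 18–16
Uma beats every other candidate.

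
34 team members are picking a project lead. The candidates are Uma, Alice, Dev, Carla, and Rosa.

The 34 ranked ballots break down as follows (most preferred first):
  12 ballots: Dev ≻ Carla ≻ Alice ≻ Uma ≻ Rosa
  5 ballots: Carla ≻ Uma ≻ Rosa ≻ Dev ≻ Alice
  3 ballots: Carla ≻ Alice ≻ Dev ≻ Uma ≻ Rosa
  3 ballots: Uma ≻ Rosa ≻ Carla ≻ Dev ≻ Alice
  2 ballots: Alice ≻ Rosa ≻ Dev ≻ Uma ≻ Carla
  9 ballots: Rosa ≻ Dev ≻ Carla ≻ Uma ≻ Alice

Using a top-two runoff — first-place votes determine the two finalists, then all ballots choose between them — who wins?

Rosa

Round 1 first-place votes: Uma 3, Alice 2, Dev 12, Carla 8, Rosa 9. Dev and Rosa advance.
Runoff: Dev is ranked above Rosa on 15 ballots, Rosa above Dev on 19.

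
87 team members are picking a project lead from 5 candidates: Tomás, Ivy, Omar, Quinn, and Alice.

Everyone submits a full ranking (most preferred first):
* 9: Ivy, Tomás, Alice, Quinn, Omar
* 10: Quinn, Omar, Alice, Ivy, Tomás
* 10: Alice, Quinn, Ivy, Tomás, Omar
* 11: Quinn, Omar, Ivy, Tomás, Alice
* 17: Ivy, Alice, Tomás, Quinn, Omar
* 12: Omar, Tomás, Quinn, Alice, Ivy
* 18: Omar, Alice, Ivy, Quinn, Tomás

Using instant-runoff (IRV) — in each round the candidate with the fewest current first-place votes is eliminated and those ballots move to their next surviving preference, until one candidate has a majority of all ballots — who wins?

Quinn

Round 1: Tomás 0, Ivy 26, Omar 30, Quinn 21, Alice 10. Tomás eliminated.
Round 2: Ivy 26, Omar 30, Quinn 21, Alice 10. Alice eliminated.
Round 3: Ivy 26, Omar 30, Quinn 31. Ivy eliminated.
Round 4: Omar 30, Quinn 57. Quinn has a majority (≥44).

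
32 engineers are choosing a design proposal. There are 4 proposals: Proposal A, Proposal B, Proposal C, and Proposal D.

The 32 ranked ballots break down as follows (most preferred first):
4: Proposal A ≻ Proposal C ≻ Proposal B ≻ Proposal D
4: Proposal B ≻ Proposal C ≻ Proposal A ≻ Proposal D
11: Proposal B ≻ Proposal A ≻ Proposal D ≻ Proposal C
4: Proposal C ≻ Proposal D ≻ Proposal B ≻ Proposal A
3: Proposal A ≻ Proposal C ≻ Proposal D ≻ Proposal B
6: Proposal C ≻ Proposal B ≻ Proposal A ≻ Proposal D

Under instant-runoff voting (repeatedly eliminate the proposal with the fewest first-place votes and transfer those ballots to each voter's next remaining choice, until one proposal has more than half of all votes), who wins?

Round 1: Proposal A 7, Proposal B 15, Proposal C 10, Proposal D 0. Proposal D eliminated.
Round 2: Proposal A 7, Proposal B 15, Proposal C 10. Proposal A eliminated.
Round 3: Proposal B 15, Proposal C 17. Proposal C has a majority (≥17).

Proposal C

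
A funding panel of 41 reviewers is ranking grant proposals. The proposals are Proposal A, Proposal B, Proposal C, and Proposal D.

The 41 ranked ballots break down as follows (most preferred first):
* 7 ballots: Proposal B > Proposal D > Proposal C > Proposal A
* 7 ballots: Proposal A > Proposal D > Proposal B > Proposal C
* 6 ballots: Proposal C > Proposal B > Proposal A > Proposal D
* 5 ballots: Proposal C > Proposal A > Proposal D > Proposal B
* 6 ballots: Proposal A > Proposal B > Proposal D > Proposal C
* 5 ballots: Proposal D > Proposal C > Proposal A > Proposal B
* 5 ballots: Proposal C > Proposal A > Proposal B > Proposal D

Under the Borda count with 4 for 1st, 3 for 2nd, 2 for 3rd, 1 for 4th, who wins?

Proposal A

Proposal A: 7×1 + 7×4 + 6×2 + 5×3 + 6×4 + 5×2 + 5×3 = 111
Proposal B: 7×4 + 7×2 + 6×3 + 5×1 + 6×3 + 5×1 + 5×2 = 98
Proposal C: 7×2 + 7×1 + 6×4 + 5×4 + 6×1 + 5×3 + 5×4 = 106
Proposal D: 7×3 + 7×3 + 6×1 + 5×2 + 6×2 + 5×4 + 5×1 = 95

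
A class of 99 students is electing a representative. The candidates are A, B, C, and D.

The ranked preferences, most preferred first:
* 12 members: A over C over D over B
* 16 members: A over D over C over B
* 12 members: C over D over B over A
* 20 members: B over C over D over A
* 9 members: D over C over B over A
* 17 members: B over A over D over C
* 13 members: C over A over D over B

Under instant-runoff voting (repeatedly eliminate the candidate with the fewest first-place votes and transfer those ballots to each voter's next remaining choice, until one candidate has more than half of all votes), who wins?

Round 1: A 28, B 37, C 25, D 9. D eliminated.
Round 2: A 28, B 37, C 34. A eliminated.
Round 3: B 37, C 62. C has a majority (≥50).

C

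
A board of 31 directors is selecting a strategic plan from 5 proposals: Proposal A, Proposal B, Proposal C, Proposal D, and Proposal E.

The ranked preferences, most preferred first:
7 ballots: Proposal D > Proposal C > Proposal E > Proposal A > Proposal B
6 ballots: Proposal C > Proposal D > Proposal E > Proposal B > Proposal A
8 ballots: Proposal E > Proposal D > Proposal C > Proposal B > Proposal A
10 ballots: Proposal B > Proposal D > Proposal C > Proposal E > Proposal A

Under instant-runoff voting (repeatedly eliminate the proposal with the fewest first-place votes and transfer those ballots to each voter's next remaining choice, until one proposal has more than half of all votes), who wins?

Proposal D

Round 1: Proposal A 0, Proposal B 10, Proposal C 6, Proposal D 7, Proposal E 8. Proposal A eliminated.
Round 2: Proposal B 10, Proposal C 6, Proposal D 7, Proposal E 8. Proposal C eliminated.
Round 3: Proposal B 10, Proposal D 13, Proposal E 8. Proposal E eliminated.
Round 4: Proposal B 10, Proposal D 21. Proposal D has a majority (≥16).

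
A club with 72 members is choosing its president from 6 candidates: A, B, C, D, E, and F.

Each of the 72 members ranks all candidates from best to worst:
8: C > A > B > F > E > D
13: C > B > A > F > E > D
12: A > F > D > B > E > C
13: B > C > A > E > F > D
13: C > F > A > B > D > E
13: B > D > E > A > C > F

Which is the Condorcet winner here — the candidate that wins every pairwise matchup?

B

B vs A: 39–33
B vs C: 38–34
B vs D: 60–12
B vs E: 72–0
B vs F: 47–25
B beats every other candidate.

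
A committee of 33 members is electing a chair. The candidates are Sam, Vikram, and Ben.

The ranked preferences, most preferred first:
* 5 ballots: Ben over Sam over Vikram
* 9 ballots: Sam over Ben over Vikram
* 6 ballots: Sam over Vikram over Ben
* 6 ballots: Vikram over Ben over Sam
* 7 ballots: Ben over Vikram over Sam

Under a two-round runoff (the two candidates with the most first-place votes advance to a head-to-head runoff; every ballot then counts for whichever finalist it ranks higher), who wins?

Round 1 first-place votes: Sam 15, Vikram 6, Ben 12. Sam and Ben advance.
Runoff: Sam is ranked above Ben on 15 ballots, Ben above Sam on 18.

Ben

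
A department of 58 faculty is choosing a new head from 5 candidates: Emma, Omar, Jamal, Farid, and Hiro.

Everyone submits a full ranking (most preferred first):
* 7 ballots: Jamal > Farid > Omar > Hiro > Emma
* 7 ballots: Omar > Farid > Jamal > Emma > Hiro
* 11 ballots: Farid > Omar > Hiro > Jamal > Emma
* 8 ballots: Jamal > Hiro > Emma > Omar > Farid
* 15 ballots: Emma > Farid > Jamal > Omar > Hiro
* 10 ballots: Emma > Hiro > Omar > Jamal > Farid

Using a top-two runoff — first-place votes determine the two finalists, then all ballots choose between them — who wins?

Jamal

Round 1 first-place votes: Emma 25, Omar 7, Jamal 15, Farid 11, Hiro 0. Emma and Jamal advance.
Runoff: Emma is ranked above Jamal on 25 ballots, Jamal above Emma on 33.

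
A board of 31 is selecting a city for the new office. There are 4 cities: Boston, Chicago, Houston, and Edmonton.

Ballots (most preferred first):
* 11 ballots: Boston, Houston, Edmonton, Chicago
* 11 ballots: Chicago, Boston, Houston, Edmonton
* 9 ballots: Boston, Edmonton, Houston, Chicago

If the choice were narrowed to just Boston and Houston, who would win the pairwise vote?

Boston is ranked above Houston on 31 ballots; Houston above Boston on 0.

Boston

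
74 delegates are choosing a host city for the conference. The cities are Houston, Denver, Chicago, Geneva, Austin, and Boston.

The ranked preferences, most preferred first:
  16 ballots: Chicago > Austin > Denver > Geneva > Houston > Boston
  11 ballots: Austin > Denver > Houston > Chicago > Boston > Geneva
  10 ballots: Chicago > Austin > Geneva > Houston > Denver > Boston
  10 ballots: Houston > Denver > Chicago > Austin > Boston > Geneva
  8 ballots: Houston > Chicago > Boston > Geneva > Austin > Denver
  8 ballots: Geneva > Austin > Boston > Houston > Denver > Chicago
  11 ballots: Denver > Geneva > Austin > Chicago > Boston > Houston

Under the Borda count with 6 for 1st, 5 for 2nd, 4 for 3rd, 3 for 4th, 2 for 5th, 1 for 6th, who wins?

Houston: 16×2 + 11×4 + 10×3 + 10×6 + 8×6 + 8×3 + 11×1 = 249
Denver: 16×4 + 11×5 + 10×2 + 10×5 + 8×1 + 8×2 + 11×6 = 279
Chicago: 16×6 + 11×3 + 10×6 + 10×4 + 8×5 + 8×1 + 11×3 = 310
Geneva: 16×3 + 11×1 + 10×4 + 10×1 + 8×3 + 8×6 + 11×5 = 236
Austin: 16×5 + 11×6 + 10×5 + 10×3 + 8×2 + 8×5 + 11×4 = 326
Boston: 16×1 + 11×2 + 10×1 + 10×2 + 8×4 + 8×4 + 11×2 = 154

Austin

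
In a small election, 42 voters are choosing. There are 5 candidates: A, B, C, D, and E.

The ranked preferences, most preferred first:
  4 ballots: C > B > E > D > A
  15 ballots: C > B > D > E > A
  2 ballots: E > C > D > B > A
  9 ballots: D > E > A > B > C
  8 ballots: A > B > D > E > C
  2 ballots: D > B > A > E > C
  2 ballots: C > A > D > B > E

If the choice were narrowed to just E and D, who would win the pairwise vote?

E is ranked above D on 6 ballots; D above E on 36.

D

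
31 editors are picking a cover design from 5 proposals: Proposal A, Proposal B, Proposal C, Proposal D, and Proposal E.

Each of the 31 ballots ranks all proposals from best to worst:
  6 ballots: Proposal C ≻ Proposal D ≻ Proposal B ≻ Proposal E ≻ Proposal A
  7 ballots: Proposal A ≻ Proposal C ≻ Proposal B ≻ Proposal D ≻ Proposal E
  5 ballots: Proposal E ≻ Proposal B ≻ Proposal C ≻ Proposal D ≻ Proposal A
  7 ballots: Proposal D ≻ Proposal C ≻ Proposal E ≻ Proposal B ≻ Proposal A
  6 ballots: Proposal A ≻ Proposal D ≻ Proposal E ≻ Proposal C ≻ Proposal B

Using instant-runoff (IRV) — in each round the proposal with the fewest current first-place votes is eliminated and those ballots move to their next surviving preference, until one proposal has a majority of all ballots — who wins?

Round 1: Proposal A 13, Proposal B 0, Proposal C 6, Proposal D 7, Proposal E 5. Proposal B eliminated.
Round 2: Proposal A 13, Proposal C 6, Proposal D 7, Proposal E 5. Proposal E eliminated.
Round 3: Proposal A 13, Proposal C 11, Proposal D 7. Proposal D eliminated.
Round 4: Proposal A 13, Proposal C 18. Proposal C has a majority (≥16).

Proposal C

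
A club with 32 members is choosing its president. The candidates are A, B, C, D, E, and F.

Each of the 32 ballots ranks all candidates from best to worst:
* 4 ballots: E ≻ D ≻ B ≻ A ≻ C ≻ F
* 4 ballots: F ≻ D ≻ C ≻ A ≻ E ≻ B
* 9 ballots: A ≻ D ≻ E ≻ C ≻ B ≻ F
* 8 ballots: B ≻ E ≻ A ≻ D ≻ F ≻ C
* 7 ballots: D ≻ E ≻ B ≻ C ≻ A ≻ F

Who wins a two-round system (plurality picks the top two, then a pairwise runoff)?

Round 1 first-place votes: A 9, B 8, C 0, D 7, E 4, F 4. A and B advance.
Runoff: A is ranked above B on 13 ballots, B above A on 19.

B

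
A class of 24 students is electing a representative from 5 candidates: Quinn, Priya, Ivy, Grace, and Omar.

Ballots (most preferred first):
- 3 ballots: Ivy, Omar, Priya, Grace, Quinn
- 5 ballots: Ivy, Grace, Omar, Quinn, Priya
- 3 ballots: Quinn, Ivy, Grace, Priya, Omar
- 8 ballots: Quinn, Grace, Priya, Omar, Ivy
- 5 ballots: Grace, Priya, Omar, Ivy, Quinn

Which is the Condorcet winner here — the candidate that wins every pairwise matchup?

Grace vs Quinn: 13–11
Grace vs Priya: 21–3
Grace vs Ivy: 13–11
Grace vs Omar: 21–3
Grace beats every other candidate.

Grace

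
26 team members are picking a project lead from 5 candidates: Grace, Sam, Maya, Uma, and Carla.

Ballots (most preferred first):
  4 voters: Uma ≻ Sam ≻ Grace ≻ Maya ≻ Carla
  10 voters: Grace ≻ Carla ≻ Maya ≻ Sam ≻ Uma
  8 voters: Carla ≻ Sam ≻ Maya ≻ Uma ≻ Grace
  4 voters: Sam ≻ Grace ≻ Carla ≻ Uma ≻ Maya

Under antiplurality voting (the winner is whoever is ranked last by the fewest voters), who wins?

Last-place votes: Grace 8, Sam 0, Maya 4, Uma 10, Carla 4.

Sam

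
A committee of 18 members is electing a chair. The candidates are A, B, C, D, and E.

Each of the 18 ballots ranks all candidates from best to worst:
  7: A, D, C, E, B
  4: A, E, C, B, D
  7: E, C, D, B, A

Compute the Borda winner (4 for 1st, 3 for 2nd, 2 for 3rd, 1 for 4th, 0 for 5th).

E

A: 7×4 + 4×4 + 7×0 = 44
B: 7×0 + 4×1 + 7×1 = 11
C: 7×2 + 4×2 + 7×3 = 43
D: 7×3 + 4×0 + 7×2 = 35
E: 7×1 + 4×3 + 7×4 = 47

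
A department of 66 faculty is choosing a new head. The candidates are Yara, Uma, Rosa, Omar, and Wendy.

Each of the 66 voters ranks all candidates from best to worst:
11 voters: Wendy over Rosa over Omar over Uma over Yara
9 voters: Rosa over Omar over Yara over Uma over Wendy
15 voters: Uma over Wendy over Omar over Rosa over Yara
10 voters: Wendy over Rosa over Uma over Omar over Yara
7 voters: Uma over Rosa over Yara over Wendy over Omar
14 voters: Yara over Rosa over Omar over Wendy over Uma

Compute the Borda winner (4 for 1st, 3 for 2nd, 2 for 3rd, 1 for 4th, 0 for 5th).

Yara: 11×0 + 9×2 + 15×0 + 10×0 + 7×2 + 14×4 = 88
Uma: 11×1 + 9×1 + 15×4 + 10×2 + 7×4 + 14×0 = 128
Rosa: 11×3 + 9×4 + 15×1 + 10×3 + 7×3 + 14×3 = 177
Omar: 11×2 + 9×3 + 15×2 + 10×1 + 7×0 + 14×2 = 117
Wendy: 11×4 + 9×0 + 15×3 + 10×4 + 7×1 + 14×1 = 150

Rosa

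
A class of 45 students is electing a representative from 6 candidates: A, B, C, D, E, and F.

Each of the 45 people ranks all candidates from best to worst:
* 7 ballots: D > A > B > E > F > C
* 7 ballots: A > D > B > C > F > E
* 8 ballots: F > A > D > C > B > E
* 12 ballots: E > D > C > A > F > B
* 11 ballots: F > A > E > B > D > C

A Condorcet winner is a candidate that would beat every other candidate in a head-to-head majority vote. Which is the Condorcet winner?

A vs B: 45–0
A vs C: 33–12
A vs D: 26–19
A vs E: 33–12
A vs F: 26–19
A beats every other candidate.

A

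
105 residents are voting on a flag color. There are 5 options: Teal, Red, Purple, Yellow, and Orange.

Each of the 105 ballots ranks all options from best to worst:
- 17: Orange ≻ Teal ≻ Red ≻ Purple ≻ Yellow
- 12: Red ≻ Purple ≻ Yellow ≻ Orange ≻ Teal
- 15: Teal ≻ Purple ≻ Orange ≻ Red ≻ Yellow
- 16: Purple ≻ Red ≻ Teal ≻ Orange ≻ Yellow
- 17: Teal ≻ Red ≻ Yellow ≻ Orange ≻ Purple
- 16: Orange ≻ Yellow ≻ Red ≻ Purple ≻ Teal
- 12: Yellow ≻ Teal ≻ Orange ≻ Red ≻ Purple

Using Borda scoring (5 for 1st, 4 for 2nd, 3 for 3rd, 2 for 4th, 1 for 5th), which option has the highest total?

Teal: 17×4 + 12×1 + 15×5 + 16×3 + 17×5 + 16×1 + 12×4 = 352
Red: 17×3 + 12×5 + 15×2 + 16×4 + 17×4 + 16×3 + 12×2 = 345
Purple: 17×2 + 12×4 + 15×4 + 16×5 + 17×1 + 16×2 + 12×1 = 283
Yellow: 17×1 + 12×3 + 15×1 + 16×1 + 17×3 + 16×4 + 12×5 = 259
Orange: 17×5 + 12×2 + 15×3 + 16×2 + 17×2 + 16×5 + 12×3 = 336

Teal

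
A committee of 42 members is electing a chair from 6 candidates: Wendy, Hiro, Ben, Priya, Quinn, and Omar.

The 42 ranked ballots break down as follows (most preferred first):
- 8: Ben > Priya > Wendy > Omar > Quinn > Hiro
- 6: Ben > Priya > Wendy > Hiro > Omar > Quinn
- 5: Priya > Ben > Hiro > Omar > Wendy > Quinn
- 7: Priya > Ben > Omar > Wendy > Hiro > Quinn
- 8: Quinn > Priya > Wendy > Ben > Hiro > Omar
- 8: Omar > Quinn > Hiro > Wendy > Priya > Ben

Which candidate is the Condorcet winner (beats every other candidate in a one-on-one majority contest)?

Priya

Priya vs Wendy: 34–8
Priya vs Hiro: 34–8
Priya vs Ben: 28–14
Priya vs Quinn: 26–16
Priya vs Omar: 34–8
Priya beats every other candidate.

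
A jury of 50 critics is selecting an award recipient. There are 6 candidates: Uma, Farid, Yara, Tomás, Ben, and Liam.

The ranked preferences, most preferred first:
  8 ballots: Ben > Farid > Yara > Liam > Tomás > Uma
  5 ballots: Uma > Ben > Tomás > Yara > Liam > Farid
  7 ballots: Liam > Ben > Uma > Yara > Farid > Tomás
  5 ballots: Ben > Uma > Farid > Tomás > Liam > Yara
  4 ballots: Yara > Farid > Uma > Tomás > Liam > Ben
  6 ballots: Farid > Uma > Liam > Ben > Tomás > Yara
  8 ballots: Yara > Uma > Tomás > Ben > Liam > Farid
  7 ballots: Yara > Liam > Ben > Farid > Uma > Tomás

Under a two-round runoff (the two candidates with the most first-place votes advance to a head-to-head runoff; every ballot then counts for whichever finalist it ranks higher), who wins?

Round 1 first-place votes: Uma 5, Farid 6, Yara 19, Tomás 0, Ben 13, Liam 7. Yara and Ben advance.
Runoff: Yara is ranked above Ben on 19 ballots, Ben above Yara on 31.

Ben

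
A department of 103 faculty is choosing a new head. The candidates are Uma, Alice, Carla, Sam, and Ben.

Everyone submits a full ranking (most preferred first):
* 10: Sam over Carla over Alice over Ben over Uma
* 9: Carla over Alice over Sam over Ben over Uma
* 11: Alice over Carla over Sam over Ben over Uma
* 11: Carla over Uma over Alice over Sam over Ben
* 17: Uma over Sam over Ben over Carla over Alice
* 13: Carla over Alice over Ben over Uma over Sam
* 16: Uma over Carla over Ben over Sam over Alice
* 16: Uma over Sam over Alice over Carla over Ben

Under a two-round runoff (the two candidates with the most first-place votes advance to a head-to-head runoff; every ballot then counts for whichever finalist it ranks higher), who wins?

Carla

Round 1 first-place votes: Uma 49, Alice 11, Carla 33, Sam 10, Ben 0. Uma and Carla advance.
Runoff: Uma is ranked above Carla on 49 ballots, Carla above Uma on 54.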